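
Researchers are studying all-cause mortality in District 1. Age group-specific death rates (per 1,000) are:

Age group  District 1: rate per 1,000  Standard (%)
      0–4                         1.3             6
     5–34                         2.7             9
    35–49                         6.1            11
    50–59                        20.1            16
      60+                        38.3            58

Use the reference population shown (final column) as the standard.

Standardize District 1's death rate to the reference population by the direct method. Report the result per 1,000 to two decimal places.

26.42

Standard weights: 0.06, 0.09, 0.11, 0.16, 0.58.
Standardized rate: 0.0600×1.3 + 0.0900×2.7 + 0.1100×6.1 + 0.1600×20.1 + 0.5800×38.3 = 26.4220 per 1,000.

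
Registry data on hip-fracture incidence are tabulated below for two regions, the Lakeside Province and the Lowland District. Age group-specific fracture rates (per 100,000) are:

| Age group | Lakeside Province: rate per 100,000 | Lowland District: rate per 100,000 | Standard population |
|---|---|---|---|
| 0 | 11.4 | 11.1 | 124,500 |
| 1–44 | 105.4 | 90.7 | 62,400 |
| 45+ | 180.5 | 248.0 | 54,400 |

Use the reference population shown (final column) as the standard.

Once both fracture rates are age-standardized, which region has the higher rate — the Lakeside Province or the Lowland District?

Lowland District

Standard total = 241,300; weights = 0.5160, 0.2586, 0.2254.
The Lakeside Province: 0.5160×11.4 + 0.2586×105.4 + 0.2254×180.5 = 73.8312 per 100,000.
The Lowland District: 0.5160×11.1 + 0.2586×90.7 + 0.2254×248.0 = 85.0925 per 100,000.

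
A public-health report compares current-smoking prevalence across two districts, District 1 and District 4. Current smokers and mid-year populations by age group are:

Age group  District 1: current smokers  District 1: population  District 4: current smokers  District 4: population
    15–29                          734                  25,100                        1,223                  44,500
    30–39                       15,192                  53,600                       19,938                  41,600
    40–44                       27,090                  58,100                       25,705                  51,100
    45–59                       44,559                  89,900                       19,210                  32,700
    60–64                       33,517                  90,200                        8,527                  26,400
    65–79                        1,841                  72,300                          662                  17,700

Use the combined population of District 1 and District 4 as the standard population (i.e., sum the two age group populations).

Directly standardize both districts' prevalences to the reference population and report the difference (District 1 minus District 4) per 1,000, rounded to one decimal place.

Age-specific rates per 1,000 for District 1: 29.243, 283.433, 466.265, 495.651, 371.585, 25.463.
For District 4: 27.483, 479.279, 503.033, 587.462, 322.992, 37.401.
Combined standard total = 603,200; weights = 0.1154, 0.1578, 0.1810, 0.2032, 0.1933, 0.1492.
District 1: 0.1154×29.243 + 0.1578×283.433 + 0.1810×466.265 + 0.2032×495.651 + 0.1933×371.585 + 0.1492×25.463 = 308.8853 per 1,000.
District 4: 0.1154×27.483 + 0.1578×479.279 + 0.1810×503.033 + 0.2032×587.462 + 0.1933×322.992 + 0.1492×37.401 = 357.2965 per 1,000.
Difference = 308.8853 − 357.2965 = -48.4112.

-48.4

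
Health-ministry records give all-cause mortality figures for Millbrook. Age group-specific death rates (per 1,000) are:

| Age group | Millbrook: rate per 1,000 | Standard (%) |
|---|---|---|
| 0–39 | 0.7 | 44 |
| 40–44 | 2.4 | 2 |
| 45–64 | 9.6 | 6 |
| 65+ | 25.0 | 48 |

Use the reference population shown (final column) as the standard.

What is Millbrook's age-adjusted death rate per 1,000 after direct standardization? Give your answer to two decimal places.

12.93

Standard weights: 0.44, 0.02, 0.06, 0.48.
Standardized rate: 0.4400×0.7 + 0.0200×2.4 + 0.0600×9.6 + 0.4800×25.0 = 12.9320 per 1,000.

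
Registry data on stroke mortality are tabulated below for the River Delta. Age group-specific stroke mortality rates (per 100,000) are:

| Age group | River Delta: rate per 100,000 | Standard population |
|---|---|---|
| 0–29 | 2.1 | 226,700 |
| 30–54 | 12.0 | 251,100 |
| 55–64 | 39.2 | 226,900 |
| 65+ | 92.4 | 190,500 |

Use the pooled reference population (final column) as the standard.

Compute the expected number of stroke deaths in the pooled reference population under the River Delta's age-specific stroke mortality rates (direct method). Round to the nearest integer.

300

Expected stroke deaths = Σ (standard pop × age-specific rate ÷ 100,000)
= 226,700×2.1/100,000 + 251,100×12.0/100,000 + 226,900×39.2/100,000 + 190,500×92.4/100,000
= 4.76 + 30.13 + 88.94 + 176.02 = 299.86.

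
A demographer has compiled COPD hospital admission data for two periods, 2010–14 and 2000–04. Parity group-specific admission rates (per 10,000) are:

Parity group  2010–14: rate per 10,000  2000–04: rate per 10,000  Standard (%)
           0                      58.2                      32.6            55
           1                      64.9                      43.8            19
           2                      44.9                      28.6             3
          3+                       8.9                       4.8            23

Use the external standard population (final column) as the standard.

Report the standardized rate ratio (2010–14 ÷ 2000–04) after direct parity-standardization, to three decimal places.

Standard weights: 0.55, 0.19, 0.03, 0.23.
2010–14: 0.5500×58.2 + 0.1900×64.9 + 0.0300×44.9 + 0.2300×8.9 = 47.7350 per 10,000.
2000–04: 0.5500×32.6 + 0.1900×43.8 + 0.0300×28.6 + 0.2300×4.8 = 28.2140 per 10,000.
Ratio = 47.7350 ÷ 28.2140 = 1.69189.

1.692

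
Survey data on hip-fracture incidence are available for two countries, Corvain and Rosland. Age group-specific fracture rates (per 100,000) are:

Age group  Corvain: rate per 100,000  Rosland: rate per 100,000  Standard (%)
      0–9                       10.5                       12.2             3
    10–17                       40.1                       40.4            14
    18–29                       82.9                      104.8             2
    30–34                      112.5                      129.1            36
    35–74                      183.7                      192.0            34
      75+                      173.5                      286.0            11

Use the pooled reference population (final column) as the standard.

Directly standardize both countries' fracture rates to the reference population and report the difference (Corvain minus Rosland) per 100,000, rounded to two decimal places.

-21.70

Standard weights: 0.03, 0.14, 0.02, 0.36, 0.34, 0.11.
Corvain: 0.0300×10.5 + 0.1400×40.1 + 0.0200×82.9 + 0.3600×112.5 + 0.3400×183.7 + 0.1100×173.5 = 129.6300 per 100,000.
Rosland: 0.0300×12.2 + 0.1400×40.4 + 0.0200×104.8 + 0.3600×129.1 + 0.3400×192.0 + 0.1100×286.0 = 151.3340 per 100,000.
Difference = 129.6300 − 151.3340 = -21.7040.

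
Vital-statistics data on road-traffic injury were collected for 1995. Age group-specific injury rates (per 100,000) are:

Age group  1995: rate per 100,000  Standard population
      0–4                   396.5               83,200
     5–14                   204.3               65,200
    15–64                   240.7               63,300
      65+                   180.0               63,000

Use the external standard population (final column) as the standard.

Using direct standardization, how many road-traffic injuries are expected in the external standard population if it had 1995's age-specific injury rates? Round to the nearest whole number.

Expected road-traffic injuries = Σ (standard pop × age-specific rate ÷ 100,000)
= 83,200×396.5/100,000 + 65,200×204.3/100,000 + 63,300×240.7/100,000 + 63,000×180.0/100,000
= 329.89 + 133.20 + 152.36 + 113.40 = 728.85.

729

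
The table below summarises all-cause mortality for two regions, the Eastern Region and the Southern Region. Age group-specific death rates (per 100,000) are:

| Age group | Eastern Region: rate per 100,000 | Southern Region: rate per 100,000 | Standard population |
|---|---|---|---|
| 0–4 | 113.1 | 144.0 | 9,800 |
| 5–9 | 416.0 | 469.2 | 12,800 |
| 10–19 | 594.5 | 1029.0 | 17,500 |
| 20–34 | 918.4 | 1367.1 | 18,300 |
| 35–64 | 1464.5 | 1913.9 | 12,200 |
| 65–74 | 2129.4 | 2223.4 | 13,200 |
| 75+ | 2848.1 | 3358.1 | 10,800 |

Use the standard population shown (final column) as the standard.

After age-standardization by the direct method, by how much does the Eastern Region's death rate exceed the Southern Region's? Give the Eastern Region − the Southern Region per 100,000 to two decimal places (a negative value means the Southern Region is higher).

-306.87

Standard total = 94,600; weights = 0.1036, 0.1353, 0.1850, 0.1934, 0.1290, 0.1395, 0.1142.
The Eastern Region: 0.1036×113.1 + 0.1353×416.0 + 0.1850×594.5 + 0.1934×918.4 + 0.1290×1464.5 + 0.1395×2129.4 + 0.1142×2848.1 = 1166.7876 per 100,000.
The Southern Region: 0.1036×144.0 + 0.1353×469.2 + 0.1850×1029.0 + 0.1934×1367.1 + 0.1290×1913.9 + 0.1395×2223.4 + 0.1142×3358.1 = 1473.6610 per 100,000.
Difference = 1166.7876 − 1473.6610 = -306.8734.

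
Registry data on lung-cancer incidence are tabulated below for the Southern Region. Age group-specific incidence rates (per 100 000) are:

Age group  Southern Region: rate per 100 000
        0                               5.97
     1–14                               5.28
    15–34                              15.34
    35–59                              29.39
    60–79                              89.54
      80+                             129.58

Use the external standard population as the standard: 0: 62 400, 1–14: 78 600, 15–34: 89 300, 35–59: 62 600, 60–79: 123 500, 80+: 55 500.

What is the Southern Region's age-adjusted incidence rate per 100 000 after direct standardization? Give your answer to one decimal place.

Standard total = 471 900; weights = 0.1322, 0.1666, 0.1892, 0.1327, 0.2617, 0.1176.
Standardized rate: 0.1322×5.97 + 0.1666×5.28 + 0.1892×15.34 + 0.1327×29.39 + 0.2617×89.54 + 0.1176×129.58 = 47.1437 per 100 000.

47.1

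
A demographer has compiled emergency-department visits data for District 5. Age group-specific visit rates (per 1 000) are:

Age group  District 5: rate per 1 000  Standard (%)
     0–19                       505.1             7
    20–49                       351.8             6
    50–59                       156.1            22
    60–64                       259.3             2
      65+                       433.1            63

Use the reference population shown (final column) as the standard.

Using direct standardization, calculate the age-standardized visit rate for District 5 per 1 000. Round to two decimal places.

368.85

Standard weights: 0.07, 0.06, 0.22, 0.02, 0.63.
Standardized rate: 0.0700×505.1 + 0.0600×351.8 + 0.2200×156.1 + 0.0200×259.3 + 0.6300×433.1 = 368.8460 per 1 000.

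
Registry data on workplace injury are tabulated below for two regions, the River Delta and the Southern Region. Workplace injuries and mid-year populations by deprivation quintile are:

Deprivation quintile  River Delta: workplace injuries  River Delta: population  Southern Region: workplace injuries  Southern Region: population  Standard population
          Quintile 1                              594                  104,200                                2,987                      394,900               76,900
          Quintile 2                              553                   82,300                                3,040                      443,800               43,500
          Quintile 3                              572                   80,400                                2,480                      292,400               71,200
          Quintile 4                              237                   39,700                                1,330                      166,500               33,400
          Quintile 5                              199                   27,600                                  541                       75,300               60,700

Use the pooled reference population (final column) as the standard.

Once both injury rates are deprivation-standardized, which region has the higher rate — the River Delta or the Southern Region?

Southern Region

Deprivation-specific rates per 10,000 for the River Delta: 57.01, 67.19, 71.14, 59.70, 72.10.
For the Southern Region: 75.64, 68.50, 84.82, 79.88, 71.85.
Standard total = 285,700; weights = 0.2692, 0.1523, 0.2492, 0.1169, 0.2125.
The River Delta: 0.2692×57.01 + 0.1523×67.19 + 0.2492×71.14 + 0.1169×59.70 + 0.2125×72.10 = 65.6023 per 10,000.
The Southern Region: 0.2692×75.64 + 0.1523×68.50 + 0.2492×84.82 + 0.1169×79.88 + 0.2125×71.85 = 76.5288 per 10,000.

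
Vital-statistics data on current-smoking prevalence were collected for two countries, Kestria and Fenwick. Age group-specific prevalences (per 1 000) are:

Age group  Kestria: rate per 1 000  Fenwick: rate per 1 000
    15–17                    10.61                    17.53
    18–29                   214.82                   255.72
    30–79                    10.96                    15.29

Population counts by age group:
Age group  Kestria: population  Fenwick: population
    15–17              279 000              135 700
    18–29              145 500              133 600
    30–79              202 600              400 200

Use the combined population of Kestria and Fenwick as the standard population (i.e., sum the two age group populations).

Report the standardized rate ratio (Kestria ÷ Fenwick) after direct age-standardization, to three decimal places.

0.808

Combined standard total = 1 296 600; weights = 0.3198, 0.2153, 0.4649.
Kestria: 0.3198×10.61 + 0.2153×214.82 + 0.4649×10.96 = 54.7300 per 1 000.
Fenwick: 0.3198×17.53 + 0.2153×255.72 + 0.4649×15.29 = 67.7603 per 1 000.
Ratio = 54.7300 ÷ 67.7603 = 0.80770.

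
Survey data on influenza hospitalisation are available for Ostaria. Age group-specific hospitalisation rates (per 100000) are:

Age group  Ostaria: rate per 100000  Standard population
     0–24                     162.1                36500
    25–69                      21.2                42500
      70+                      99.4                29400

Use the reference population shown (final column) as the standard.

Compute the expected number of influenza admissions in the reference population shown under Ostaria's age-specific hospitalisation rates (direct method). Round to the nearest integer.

97

Expected influenza admissions = Σ (standard pop × age-specific rate ÷ 100000)
= 36500×162.1/100000 + 42500×21.2/100000 + 29400×99.4/100000
= 59.17 + 9.01 + 29.22 = 97.40.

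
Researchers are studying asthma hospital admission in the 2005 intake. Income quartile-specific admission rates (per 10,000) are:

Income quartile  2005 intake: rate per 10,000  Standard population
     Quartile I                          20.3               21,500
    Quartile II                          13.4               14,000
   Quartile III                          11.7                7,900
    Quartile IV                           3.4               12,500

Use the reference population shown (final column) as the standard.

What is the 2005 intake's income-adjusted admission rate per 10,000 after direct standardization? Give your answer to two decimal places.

Standard total = 55,900; weights = 0.3846, 0.2504, 0.1413, 0.2236.
Standardized rate: 0.3846×20.3 + 0.2504×13.4 + 0.1413×11.7 + 0.2236×3.4 = 13.5775 per 10,000.

13.58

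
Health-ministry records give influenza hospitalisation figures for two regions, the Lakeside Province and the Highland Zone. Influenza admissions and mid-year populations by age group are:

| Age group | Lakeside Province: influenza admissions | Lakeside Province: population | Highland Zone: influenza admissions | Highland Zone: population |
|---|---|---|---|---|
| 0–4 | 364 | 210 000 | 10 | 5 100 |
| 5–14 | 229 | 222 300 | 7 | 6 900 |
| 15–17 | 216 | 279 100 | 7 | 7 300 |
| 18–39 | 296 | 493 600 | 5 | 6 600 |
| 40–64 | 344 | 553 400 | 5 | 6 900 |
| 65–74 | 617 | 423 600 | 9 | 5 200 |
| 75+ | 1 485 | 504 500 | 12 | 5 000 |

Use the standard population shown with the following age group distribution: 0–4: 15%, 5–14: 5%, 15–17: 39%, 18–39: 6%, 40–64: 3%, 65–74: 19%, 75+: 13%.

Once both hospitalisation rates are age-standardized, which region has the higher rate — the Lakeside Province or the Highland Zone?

Age-specific rates per 100 000 for the Lakeside Province: 173.33, 103.01, 77.39, 59.97, 62.16, 145.66, 294.35.
For the Highland Zone: 196.08, 101.45, 95.89, 75.76, 72.46, 173.08, 240.00.
Standard weights: 0.15, 0.05, 0.39, 0.06, 0.03, 0.19, 0.13.
The Lakeside Province: 0.1500×173.33 + 0.0500×103.01 + 0.3900×77.39 + 0.0600×59.97 + 0.0300×62.16 + 0.1900×145.66 + 0.1300×294.35 = 132.7366 per 100 000.
The Highland Zone: 0.1500×196.08 + 0.0500×101.45 + 0.3900×95.89 + 0.0600×75.76 + 0.0300×72.46 + 0.1900×173.08 + 0.1300×240.00 = 142.6855 per 100 000.
The crude rates (132.18 vs 127.91) would put the Lakeside Province higher, but that reflects its age composition; once standardized to a common age structure, the Highland Zone has the higher underlying rate.

Highland Zone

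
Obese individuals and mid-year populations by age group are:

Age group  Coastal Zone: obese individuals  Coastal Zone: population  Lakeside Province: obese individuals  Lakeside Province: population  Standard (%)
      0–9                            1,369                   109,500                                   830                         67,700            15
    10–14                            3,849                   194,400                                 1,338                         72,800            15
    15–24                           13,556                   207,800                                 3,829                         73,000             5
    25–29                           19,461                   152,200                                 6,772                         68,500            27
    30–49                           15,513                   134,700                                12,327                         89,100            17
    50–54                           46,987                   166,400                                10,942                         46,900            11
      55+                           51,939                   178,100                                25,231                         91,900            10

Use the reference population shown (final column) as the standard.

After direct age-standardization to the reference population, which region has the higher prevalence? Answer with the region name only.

Coastal Zone

Age-specific rates per 1,000 for the Coastal Zone: 12.502, 19.799, 65.236, 127.865, 115.167, 282.374, 291.628.
For the Lakeside Province: 12.260, 18.379, 52.452, 98.861, 138.350, 233.305, 274.548.
Standard weights: 0.15, 0.15, 0.05, 0.27, 0.17, 0.11, 0.10.
The Coastal Zone: 0.1500×12.502 + 0.1500×19.799 + 0.0500×65.236 + 0.2700×127.865 + 0.1700×115.167 + 0.1100×282.374 + 0.1000×291.628 = 122.4328 per 1,000.
The Lakeside Province: 0.1500×12.260 + 0.1500×18.379 + 0.0500×52.452 + 0.2700×98.861 + 0.1700×138.350 + 0.1100×233.305 + 0.1000×274.548 = 110.5489 per 1,000.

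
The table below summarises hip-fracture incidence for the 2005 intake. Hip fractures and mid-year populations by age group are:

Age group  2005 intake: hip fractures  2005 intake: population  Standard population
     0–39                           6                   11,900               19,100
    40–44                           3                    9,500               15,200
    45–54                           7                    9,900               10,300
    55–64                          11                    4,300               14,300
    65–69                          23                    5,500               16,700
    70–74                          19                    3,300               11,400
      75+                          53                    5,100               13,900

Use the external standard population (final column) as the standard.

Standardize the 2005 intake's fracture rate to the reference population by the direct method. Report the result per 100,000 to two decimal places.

Age-specific rates per 100,000 for the 2005 intake: 50.42, 31.58, 70.71, 255.81, 418.18, 575.76, 1039.22.
Standard total = 100,900; weights = 0.1893, 0.1506, 0.1021, 0.1417, 0.1655, 0.1130, 0.1378.
Standardized rate: 0.1893×50.42 + 0.1506×31.58 + 0.1021×70.71 + 0.1417×255.81 + 0.1655×418.18 + 0.1130×575.76 + 0.1378×1039.22 = 335.2014 per 100,000.

335.20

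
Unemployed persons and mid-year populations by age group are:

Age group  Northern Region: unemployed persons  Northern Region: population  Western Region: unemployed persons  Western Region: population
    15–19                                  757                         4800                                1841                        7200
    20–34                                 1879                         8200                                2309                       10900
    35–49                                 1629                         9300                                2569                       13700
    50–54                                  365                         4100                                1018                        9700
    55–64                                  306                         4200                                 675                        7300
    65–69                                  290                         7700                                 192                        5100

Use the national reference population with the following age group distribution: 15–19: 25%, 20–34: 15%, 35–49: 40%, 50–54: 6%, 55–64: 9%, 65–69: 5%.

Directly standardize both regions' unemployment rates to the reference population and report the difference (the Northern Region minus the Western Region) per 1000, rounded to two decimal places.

Age-specific rates per 1000 for the Northern Region: 157.708, 229.146, 175.161, 89.024, 72.857, 37.662.
For the Western Region: 255.694, 211.835, 187.518, 104.948, 92.466, 37.647.
Standard weights: 0.25, 0.15, 0.40, 0.06, 0.09, 0.05.
The Northern Region: 0.2500×157.708 + 0.1500×229.146 + 0.4000×175.161 + 0.0600×89.024 + 0.0900×72.857 + 0.0500×37.662 = 157.6453 per 1000.
The Western Region: 0.2500×255.694 + 0.1500×211.835 + 0.4000×187.518 + 0.0600×104.948 + 0.0900×92.466 + 0.0500×37.647 = 187.2073 per 1000.
Difference = 157.6453 − 187.2073 = -29.5620.

-29.56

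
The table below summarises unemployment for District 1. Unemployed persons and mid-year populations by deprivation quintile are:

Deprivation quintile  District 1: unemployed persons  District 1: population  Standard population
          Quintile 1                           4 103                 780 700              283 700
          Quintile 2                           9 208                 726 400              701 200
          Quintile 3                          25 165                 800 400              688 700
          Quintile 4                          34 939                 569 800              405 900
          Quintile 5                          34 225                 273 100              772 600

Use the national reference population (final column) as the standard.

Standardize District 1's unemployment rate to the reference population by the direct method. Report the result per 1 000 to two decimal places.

53.91

Deprivation-specific rates per 1 000 for District 1: 5.256, 12.676, 31.441, 61.318, 125.320.
Standard total = 2 852 100; weights = 0.0995, 0.2459, 0.2415, 0.1423, 0.2709.
Standardized rate: 0.0995×5.256 + 0.2459×12.676 + 0.2415×31.441 + 0.1423×61.318 + 0.2709×125.320 = 53.9056 per 1 000.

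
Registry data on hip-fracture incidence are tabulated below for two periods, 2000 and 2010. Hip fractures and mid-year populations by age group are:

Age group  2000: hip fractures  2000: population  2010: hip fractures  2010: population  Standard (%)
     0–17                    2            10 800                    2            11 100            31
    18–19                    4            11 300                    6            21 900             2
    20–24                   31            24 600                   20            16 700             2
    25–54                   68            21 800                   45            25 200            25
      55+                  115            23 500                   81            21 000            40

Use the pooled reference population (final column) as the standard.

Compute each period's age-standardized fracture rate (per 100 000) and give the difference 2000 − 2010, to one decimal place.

Age-specific rates per 100 000 for 2000: 18.52, 35.40, 126.02, 311.93, 489.36.
For 2010: 18.02, 27.40, 119.76, 178.57, 385.71.
Standard weights: 0.31, 0.02, 0.02, 0.25, 0.40.
2000: 0.3100×18.52 + 0.0200×35.40 + 0.0200×126.02 + 0.2500×311.93 + 0.4000×489.36 = 282.6954 per 100 000.
2010: 0.3100×18.02 + 0.0200×27.40 + 0.0200×119.76 + 0.2500×178.57 + 0.4000×385.71 = 207.4573 per 100 000.
Difference = 282.6954 − 207.4573 = 75.2381.

75.2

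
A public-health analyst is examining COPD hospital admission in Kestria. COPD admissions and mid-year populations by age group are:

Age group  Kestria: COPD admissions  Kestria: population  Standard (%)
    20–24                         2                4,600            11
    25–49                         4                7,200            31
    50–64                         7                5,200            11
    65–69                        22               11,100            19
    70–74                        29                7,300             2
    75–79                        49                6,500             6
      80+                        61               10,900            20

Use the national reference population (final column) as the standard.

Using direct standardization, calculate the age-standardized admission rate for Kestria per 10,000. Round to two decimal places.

Age-specific rates per 10,000 for Kestria: 4.35, 5.56, 13.46, 19.82, 39.73, 75.38, 55.96.
Standard weights: 0.11, 0.31, 0.11, 0.19, 0.02, 0.06, 0.20.
Standardized rate: 0.1100×4.35 + 0.3100×5.56 + 0.1100×13.46 + 0.1900×19.82 + 0.0200×39.73 + 0.0600×75.38 + 0.2000×55.96 = 23.9573 per 10,000.

23.96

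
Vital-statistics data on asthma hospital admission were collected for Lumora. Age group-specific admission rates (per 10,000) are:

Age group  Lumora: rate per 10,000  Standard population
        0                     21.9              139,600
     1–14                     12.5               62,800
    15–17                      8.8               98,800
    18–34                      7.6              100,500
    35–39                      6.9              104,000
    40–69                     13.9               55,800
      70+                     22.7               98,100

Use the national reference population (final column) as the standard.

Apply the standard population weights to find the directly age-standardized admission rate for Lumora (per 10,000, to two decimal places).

13.94

Standard total = 659,600; weights = 0.2116, 0.0952, 0.1498, 0.1524, 0.1577, 0.0846, 0.1487.
Standardized rate: 0.2116×21.9 + 0.0952×12.5 + 0.1498×8.8 + 0.1524×7.6 + 0.1577×6.9 + 0.0846×13.9 + 0.1487×22.7 = 13.9411 per 10,000.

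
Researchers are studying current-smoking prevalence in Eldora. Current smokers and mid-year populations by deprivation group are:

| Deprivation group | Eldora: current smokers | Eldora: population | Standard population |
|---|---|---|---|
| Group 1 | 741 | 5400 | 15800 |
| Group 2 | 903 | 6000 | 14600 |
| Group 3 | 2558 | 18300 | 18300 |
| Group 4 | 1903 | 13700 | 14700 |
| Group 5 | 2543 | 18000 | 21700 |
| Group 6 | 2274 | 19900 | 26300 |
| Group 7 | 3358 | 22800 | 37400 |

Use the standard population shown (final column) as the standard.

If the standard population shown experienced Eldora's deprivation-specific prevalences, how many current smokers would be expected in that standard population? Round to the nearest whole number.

20545

Deprivation-specific rates per 1000 for Eldora: 137.222, 150.500, 139.781, 138.905, 141.278, 114.271, 147.281.
Expected current smokers = Σ (standard pop × deprivation-specific rate ÷ 1000)
= 15800×137.222/1000 + 14600×150.500/1000 + 18300×139.781/1000 + 14700×138.905/1000 + 21700×141.278/1000 + 26300×114.271/1000 + 37400×147.281/1000
= 2168.11 + 2197.30 + 2558.00 + 2041.91 + 3065.73 + 3005.34 + 5508.30 = 20544.68.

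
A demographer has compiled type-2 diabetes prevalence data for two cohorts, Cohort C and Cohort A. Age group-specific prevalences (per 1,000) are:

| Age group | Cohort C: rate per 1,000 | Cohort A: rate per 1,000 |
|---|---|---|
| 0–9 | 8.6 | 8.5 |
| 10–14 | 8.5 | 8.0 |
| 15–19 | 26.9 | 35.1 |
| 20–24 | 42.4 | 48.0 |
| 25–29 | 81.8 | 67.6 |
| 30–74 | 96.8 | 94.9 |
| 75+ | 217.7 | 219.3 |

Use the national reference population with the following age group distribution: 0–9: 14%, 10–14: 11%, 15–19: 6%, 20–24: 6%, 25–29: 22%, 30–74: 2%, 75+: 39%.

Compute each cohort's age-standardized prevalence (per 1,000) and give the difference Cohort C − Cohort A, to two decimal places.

1.78

Standard weights: 0.14, 0.11, 0.06, 0.06, 0.22, 0.02, 0.39.
Cohort C: 0.1400×8.6 + 0.1100×8.5 + 0.0600×26.9 + 0.0600×42.4 + 0.2200×81.8 + 0.0200×96.8 + 0.3900×217.7 = 111.1320 per 1,000.
Cohort A: 0.1400×8.5 + 0.1100×8.0 + 0.0600×35.1 + 0.0600×48.0 + 0.2200×67.6 + 0.0200×94.9 + 0.3900×219.3 = 109.3530 per 1,000.
Difference = 111.1320 − 109.3530 = 1.7790.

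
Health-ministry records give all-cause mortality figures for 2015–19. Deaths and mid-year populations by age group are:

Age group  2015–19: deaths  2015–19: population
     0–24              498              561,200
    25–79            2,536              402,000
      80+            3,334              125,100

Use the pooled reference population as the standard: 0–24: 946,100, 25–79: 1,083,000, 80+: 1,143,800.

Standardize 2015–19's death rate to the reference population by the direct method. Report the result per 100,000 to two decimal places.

Age-specific rates per 100,000 for 2015–19: 88.74, 630.85, 2665.07.
Standard total = 3,172,900; weights = 0.2982, 0.3413, 0.3605.
Standardized rate: 0.2982×88.74 + 0.3413×630.85 + 0.3605×2665.07 = 1202.5170 per 100,000.

1202.52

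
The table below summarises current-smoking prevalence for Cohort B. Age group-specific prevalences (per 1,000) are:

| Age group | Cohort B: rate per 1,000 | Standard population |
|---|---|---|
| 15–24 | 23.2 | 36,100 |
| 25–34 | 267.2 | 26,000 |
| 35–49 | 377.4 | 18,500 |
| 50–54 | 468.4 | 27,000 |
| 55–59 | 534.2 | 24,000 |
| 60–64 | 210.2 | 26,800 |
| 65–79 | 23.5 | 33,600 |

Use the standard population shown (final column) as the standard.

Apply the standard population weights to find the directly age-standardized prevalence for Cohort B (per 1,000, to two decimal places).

Standard total = 192,000; weights = 0.1880, 0.1354, 0.0964, 0.1406, 0.1250, 0.1396, 0.1750.
Standardized rate: 0.1880×23.2 + 0.1354×267.2 + 0.0964×377.4 + 0.1406×468.4 + 0.1250×534.2 + 0.1396×210.2 + 0.1750×23.5 = 243.0061 per 1,000.

243.01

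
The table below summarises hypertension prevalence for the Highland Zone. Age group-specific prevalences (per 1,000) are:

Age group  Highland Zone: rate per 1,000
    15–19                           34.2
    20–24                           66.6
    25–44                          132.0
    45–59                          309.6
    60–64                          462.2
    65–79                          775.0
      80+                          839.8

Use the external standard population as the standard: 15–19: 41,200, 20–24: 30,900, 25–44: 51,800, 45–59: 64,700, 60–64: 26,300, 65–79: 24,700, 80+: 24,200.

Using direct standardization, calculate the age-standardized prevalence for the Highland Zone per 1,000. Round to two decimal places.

310.68

Standard total = 263,800; weights = 0.1562, 0.1171, 0.1964, 0.2453, 0.0997, 0.0936, 0.0917.
Standardized rate: 0.1562×34.2 + 0.1171×66.6 + 0.1964×132.0 + 0.2453×309.6 + 0.0997×462.2 + 0.0936×775.0 + 0.0917×839.8 = 310.6794 per 1,000.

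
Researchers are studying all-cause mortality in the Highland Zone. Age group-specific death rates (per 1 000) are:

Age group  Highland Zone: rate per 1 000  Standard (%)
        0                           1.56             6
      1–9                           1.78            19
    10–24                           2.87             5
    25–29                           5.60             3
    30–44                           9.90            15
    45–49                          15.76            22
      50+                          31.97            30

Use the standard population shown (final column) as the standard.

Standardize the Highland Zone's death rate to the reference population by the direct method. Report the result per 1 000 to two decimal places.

Standard weights: 0.06, 0.19, 0.05, 0.03, 0.15, 0.22, 0.30.
Standardized rate: 0.0600×1.56 + 0.1900×1.78 + 0.0500×2.87 + 0.0300×5.60 + 0.1500×9.90 + 0.2200×15.76 + 0.3000×31.97 = 15.2865 per 1 000.

15.29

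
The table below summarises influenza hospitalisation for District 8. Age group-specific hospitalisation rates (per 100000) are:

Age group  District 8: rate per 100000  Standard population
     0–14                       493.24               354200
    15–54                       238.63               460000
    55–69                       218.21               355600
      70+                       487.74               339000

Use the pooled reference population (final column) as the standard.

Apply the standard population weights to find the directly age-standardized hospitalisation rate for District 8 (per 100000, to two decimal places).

Standard total = 1508800; weights = 0.2348, 0.3049, 0.2357, 0.2247.
Standardized rate: 0.2348×493.24 + 0.3049×238.63 + 0.2357×218.21 + 0.2247×487.74 = 349.5591 per 100000.

349.56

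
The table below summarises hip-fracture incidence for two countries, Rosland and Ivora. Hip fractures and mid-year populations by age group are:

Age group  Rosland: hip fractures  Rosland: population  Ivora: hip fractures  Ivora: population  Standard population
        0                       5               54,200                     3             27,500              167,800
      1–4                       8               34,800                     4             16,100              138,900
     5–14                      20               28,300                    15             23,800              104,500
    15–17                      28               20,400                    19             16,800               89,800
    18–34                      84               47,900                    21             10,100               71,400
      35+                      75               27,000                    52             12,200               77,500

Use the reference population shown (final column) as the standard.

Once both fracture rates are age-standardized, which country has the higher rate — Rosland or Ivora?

Age-specific rates per 100,000 for Rosland: 9.23, 22.99, 70.67, 137.25, 175.37, 277.78.
For Ivora: 10.91, 24.84, 63.03, 113.10, 207.92, 426.23.
Standard total = 649,900; weights = 0.2582, 0.2137, 0.1608, 0.1382, 0.1099, 0.1192.
Rosland: 0.2582×9.23 + 0.2137×22.99 + 0.1608×70.67 + 0.1382×137.25 + 0.1099×175.37 + 0.1192×277.78 = 90.0148 per 100,000.
Ivora: 0.2582×10.91 + 0.2137×24.84 + 0.1608×63.03 + 0.1382×113.10 + 0.1099×207.92 + 0.1192×426.23 = 107.5579 per 100,000.

Ivora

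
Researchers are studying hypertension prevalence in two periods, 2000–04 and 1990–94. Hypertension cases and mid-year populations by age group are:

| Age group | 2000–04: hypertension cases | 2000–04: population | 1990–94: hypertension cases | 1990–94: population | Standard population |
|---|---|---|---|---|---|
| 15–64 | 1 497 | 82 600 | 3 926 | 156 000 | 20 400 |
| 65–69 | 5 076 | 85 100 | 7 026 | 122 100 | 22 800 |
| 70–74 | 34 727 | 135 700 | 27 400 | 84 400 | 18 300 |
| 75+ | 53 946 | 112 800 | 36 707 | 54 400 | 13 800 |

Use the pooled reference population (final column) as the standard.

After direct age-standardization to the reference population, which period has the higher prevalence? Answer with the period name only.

Age-specific rates per 1 000 for 2000–04: 18.123, 59.647, 255.910, 478.245.
For 1990–94: 25.167, 57.543, 324.645, 674.761.
Standard total = 75 300; weights = 0.2709, 0.3028, 0.2430, 0.1833.
2000–04: 0.2709×18.123 + 0.3028×59.647 + 0.2430×255.910 + 0.1833×478.245 = 172.8103 per 1 000.
1990–94: 0.2709×25.167 + 0.3028×57.543 + 0.2430×324.645 + 0.1833×674.761 = 226.8005 per 1 000.
The crude rates (228.85 vs 180.04) would put 2000–04 higher, but that reflects its age composition; once standardized to a common age structure, 1990–94 has the higher underlying rate.

1990–94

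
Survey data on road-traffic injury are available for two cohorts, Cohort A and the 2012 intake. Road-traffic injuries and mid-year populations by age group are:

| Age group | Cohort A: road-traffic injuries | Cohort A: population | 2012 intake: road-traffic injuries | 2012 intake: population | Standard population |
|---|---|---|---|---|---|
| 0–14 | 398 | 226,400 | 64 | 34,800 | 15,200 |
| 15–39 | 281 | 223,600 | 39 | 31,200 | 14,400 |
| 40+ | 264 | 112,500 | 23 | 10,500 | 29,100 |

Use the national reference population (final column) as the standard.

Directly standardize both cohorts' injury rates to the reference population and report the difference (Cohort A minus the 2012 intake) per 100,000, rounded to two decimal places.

Age-specific rates per 100,000 for Cohort A: 175.80, 125.67, 234.67.
For the 2012 intake: 183.91, 125.00, 219.05.
Standard total = 58,700; weights = 0.2589, 0.2453, 0.4957.
Cohort A: 0.2589×175.80 + 0.2453×125.67 + 0.4957×234.67 = 192.6839 per 100,000.
The 2012 intake: 0.2589×183.91 + 0.2453×125.00 + 0.4957×219.05 = 186.8771 per 100,000.
Difference = 192.6839 − 186.8771 = 5.8068.

5.81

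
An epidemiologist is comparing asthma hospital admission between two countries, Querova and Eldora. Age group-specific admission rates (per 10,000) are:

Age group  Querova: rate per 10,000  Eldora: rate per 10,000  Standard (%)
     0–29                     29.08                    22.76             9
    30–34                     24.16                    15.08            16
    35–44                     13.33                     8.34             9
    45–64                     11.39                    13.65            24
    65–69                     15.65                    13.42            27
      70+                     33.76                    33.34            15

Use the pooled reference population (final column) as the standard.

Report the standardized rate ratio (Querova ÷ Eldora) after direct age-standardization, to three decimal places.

Standard weights: 0.09, 0.16, 0.09, 0.24, 0.27, 0.15.
Querova: 0.0900×29.08 + 0.1600×24.16 + 0.0900×13.33 + 0.2400×11.39 + 0.2700×15.65 + 0.1500×33.76 = 19.7056 per 10,000.
Eldora: 0.0900×22.76 + 0.1600×15.08 + 0.0900×8.34 + 0.2400×13.65 + 0.2700×13.42 + 0.1500×33.34 = 17.1122 per 10,000.
Ratio = 19.7056 ÷ 17.1122 = 1.15155.

1.152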